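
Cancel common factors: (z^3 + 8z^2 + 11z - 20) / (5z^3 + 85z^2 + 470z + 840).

(z^2 + 4z - 5)/(5z^2 + 65z + 210)

Repeated division with remainder:
  z^3 + 8z^2 + 11z - 20 = (1/5)(5z^3 + 85z^2 + 470z + 840) + (-9z^2 - 83z - 188)
  5z^3 + 85z^2 + 470z + 840 = (-(5/9)z - 350/81)(-9z^2 - 83z - 188) + ((560/81)z + 2240/81)
  -9z^2 - 83z - 188 = (-(729/560)z - 3807/560)((560/81)z + 2240/81) + (0)
Last nonzero remainder: (560/81)z + 2240/81. Dividing through by 560/81 gives the monic gcd z + 4.
Cancel z + 4 from numerator and denominator to get the reduced form.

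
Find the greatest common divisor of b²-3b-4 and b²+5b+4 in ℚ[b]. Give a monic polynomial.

Apply the Euclidean algorithm:
  b²-3b-4 = (b²+5b+4) + (-8b-8)
  b²+5b+4 = (-(1/8)b-1/2)(-8b-8) + (0)
Last nonzero remainder: -8b-8. Dividing through by -8 gives the monic gcd b+1.

b+1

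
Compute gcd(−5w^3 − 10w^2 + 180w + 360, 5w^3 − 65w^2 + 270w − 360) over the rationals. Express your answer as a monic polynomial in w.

Euclidean algorithm in ℚ[w]:
  −5w^3 − 10w^2 + 180w + 360 = (−1)(5w^3 − 65w^2 + 270w − 360) + (−75w^2 + 450w)
  5w^3 − 65w^2 + 270w − 360 = (−(1/15)w + 7/15)(−75w^2 + 450w) + (60w − 360)
  −75w^2 + 450w = (−(5/4)w)(60w − 360) + (0)
Last nonzero remainder: 60w − 360. Dividing through by 60 gives the monic gcd w − 6.

w − 6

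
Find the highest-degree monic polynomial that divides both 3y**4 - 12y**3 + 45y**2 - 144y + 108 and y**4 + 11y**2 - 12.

y**3 - y**2 + 12y - 12

Apply the Euclidean algorithm:
  3y**4 - 12y**3 + 45y**2 - 144y + 108 = (3)(y**4 + 11y**2 - 12) + (-12y**3 + 12y**2 - 144y + 144)
  y**4 + 11y**2 - 12 = (-(1/12)y - 1/12)(-12y**3 + 12y**2 - 144y + 144) + (0)
Last nonzero remainder: -12y**3 + 12y**2 - 144y + 144. Dividing through by -12 gives the monic gcd y**3 - y**2 + 12y - 12.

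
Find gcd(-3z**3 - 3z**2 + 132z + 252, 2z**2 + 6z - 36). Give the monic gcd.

z + 6

Apply the Euclidean algorithm:
  -3z**3 - 3z**2 + 132z + 252 = (-(3/2)z + 3)(2z**2 + 6z - 36) + (60z + 360)
  2z**2 + 6z - 36 = ((1/30)z - 1/10)(60z + 360) + (0)
Last nonzero remainder: 60z + 360. Dividing through by 60 gives the monic gcd z + 6.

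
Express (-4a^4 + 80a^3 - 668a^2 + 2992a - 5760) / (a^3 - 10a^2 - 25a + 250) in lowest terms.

(-4a^3 + 60a^2 - 368a + 1152)/(a^2 - 5a - 50)

By polynomial division,
  -4a^4 + 80a^3 - 668a^2 + 2992a - 5760 = (-4a + 40)(a^3 - 10a^2 - 25a + 250) + (-368a^2 + 4992a - 15760)
  a^3 - 10a^2 - 25a + 250 = (-(1/368)a - 41/4232)(-368a^2 + 4992a - 15760) + (-(10296/529)a + 51480/529)
  -368a^2 + 4992a - 15760 = ((24334/1287)a - 208426/1287)(-(10296/529)a + 51480/529) + (0)
Last nonzero remainder: -(10296/529)a + 51480/529. Dividing through by -10296/529 gives the monic gcd a - 5.
Cancel a - 5 from numerator and denominator to get the reduced form.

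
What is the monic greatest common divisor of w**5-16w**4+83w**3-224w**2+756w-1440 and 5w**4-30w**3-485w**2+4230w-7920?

w**3-17w**2+90w-144

Repeated division with remainder:
  w**5-16w**4+83w**3-224w**2+756w-1440 = ((1/5)w-2)(5w**4-30w**3-485w**2+4230w-7920) + (120w**3-2040w**2+10800w-17280)
  5w**4-30w**3-485w**2+4230w-7920 = ((1/24)w+11/24)(120w**3-2040w**2+10800w-17280) + (0)
Last nonzero remainder: 120w**3-2040w**2+10800w-17280. Dividing through by 120 gives the monic gcd w**3-17w**2+90w-144.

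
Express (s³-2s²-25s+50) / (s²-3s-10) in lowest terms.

(s²+3s-10)/(s+2)

Apply the Euclidean algorithm:
  s³-2s²-25s+50 = (s+1)(s²-3s-10) + (-12s+60)
  s²-3s-10 = (-(1/12)s-1/6)(-12s+60) + (0)
Last nonzero remainder: -12s+60. Dividing through by -12 gives the monic gcd s-5.
Cancel s-5 from numerator and denominator to get the reduced form.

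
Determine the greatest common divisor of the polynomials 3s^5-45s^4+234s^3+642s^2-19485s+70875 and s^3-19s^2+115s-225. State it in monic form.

Apply the Euclidean algorithm:
  3s^5-45s^4+234s^3+642s^2-19485s+70875 = (3s^2+12s+117)(s^3-19s^2+115s-225) + (2160s^2-30240s+97200)
  s^3-19s^2+115s-225 = ((1/2160)s-1/432)(2160s^2-30240s+97200) + (0)
Last nonzero remainder: 2160s^2-30240s+97200. Dividing through by 2160 gives the monic gcd s^2-14s+45.

s^2-14s+45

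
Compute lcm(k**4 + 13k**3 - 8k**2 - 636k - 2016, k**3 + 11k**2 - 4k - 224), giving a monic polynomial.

k**6 + 16k**5 + 3k**4 - 1024k**3 - 3700k**2 + 11760k + 56448

By polynomial division,
  k**4 + 13k**3 - 8k**2 - 636k - 2016 = (k + 2)(k**3 + 11k**2 - 4k - 224) + (-26k**2 - 404k - 1568)
  k**3 + 11k**2 - 4k - 224 = (-(1/26)k + 59/338)(-26k**2 - 404k - 1568) + ((1050/169)k + 8400/169)
  -26k**2 - 404k - 1568 = (-(2197/525)k - 2366/75)((1050/169)k + 8400/169) + (0)
Last nonzero remainder: (1050/169)k + 8400/169. Dividing through by 1050/169 gives the monic gcd k + 8.
Then lcm(f, g) = f·g / gcd(f, g); expanding and making the result monic gives the answer.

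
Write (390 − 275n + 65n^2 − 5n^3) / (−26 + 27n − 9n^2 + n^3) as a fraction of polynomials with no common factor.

(30 − 5n)/(−2 + n)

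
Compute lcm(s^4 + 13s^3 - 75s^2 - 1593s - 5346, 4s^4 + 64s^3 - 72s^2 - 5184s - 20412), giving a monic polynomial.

Repeated division with remainder:
  s^4 + 13s^3 - 75s^2 - 1593s - 5346 = (1/4)(4s^4 + 64s^3 - 72s^2 - 5184s - 20412) + (-3s^3 - 57s^2 - 297s - 243)
  4s^4 + 64s^3 - 72s^2 - 5184s - 20412 = (-(4/3)s + 4)(-3s^3 - 57s^2 - 297s - 243) + (-240s^2 - 4320s - 19440)
  -3s^3 - 57s^2 - 297s - 243 = ((1/80)s + 1/80)(-240s^2 - 4320s - 19440) + (0)
Last nonzero remainder: -240s^2 - 4320s - 19440. Dividing through by -240 gives the monic gcd s^2 + 18s + 81.
Then lcm(f, g) = f·g / gcd(f, g); expanding and making the result monic gives the answer.

s^6 + 11s^5 - 164s^4 - 2262s^3 + 2565s^2 + 111051s + 336798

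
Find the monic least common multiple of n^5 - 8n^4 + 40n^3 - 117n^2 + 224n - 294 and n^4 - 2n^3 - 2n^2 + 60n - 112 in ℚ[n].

Euclidean algorithm in ℚ[n]:
  n^5 - 8n^4 + 40n^3 - 117n^2 + 224n - 294 = (n - 6)(n^4 - 2n^3 - 2n^2 + 60n - 112) + (30n^3 - 189n^2 + 696n - 966)
  n^4 - 2n^3 - 2n^2 + 60n - 112 = ((1/30)n + 43/300)(30n^3 - 189n^2 + 696n - 966) + ((189/100)n^2 - (189/25)n + 1323/50)
  30n^3 - 189n^2 + 696n - 966 = ((1000/63)n - 2300/63)((189/100)n^2 - (189/25)n + 1323/50) + (0)
Last nonzero remainder: (189/100)n^2 - (189/25)n + 1323/50. Dividing through by 189/100 gives the monic gcd n^2 - 4n + 14.
Then lcm(f, g) = f·g / gcd(f, g); expanding and making the result monic gives the answer.

n^7 - 6n^6 + 16n^5 + 27n^4 - 330n^3 + 1090n^2 - 2380n + 2352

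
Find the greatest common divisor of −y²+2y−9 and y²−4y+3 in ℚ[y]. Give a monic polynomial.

1

Repeated division with remainder:
  −y²+2y−9 = (−1)(y²−4y+3) + (−2y−6)
  y²−4y+3 = (−(1/2)y+7/2)(−2y−6) + (24)
  −2y−6 = (−(1/12)y−1/4)(24) + (0)
The last nonzero remainder is the constant 24, so the polynomials are coprime and gcd = 1.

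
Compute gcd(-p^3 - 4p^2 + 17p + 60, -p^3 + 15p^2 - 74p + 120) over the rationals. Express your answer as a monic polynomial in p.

Apply the Euclidean algorithm:
  -p^3 - 4p^2 + 17p + 60 = (-p^3 + 15p^2 - 74p + 120) + (-19p^2 + 91p - 60)
  -p^3 + 15p^2 - 74p + 120 = ((1/19)p - 194/361)(-19p^2 + 91p - 60) + (-(7920/361)p + 31680/361)
  -19p^2 + 91p - 60 = ((6859/7920)p - 361/528)(-(7920/361)p + 31680/361) + (0)
Last nonzero remainder: -(7920/361)p + 31680/361. Dividing through by -7920/361 gives the monic gcd p - 4.

p - 4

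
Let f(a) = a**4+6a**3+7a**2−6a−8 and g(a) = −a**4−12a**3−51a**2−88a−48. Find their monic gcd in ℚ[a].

a**2+5a+4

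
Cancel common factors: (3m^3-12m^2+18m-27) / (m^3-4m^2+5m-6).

Repeated division with remainder:
  3m^3-12m^2+18m-27 = (3)(m^3-4m^2+5m-6) + (3m-9)
  m^3-4m^2+5m-6 = ((1/3)m^2-(1/3)m+2/3)(3m-9) + (0)
Last nonzero remainder: 3m-9. Dividing through by 3 gives the monic gcd m-3.
Cancel m-3 from numerator and denominator to get the reduced form.

(3m^2-3m+9)/(m^2-m+2)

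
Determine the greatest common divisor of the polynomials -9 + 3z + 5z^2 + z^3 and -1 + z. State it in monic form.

-1 + z

Euclidean algorithm in ℚ[z]:
  z^3 + 5z^2 + 3z - 9 = (z^2 + 6z + 9)(z - 1) + (0)
The last nonzero remainder z - 1 is already monic.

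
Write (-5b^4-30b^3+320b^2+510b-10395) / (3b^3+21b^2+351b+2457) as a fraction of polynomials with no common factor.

Apply the Euclidean algorithm:
  -5b^4-30b^3+320b^2+510b-10395 = (-(5/3)b+5/3)(3b^3+21b^2+351b+2457) + (870b^2+4020b-14490)
  3b^3+21b^2+351b+2457 = ((1/290)b+69/8410)(870b^2+4020b-14490) + ((309474/841)b+2166318/841)
  870b^2+4020b-14490 = ((121945/51579)b-96715/17193)((309474/841)b+2166318/841) + (0)
Last nonzero remainder: (309474/841)b+2166318/841. Dividing through by 309474/841 gives the monic gcd b+7.
Cancel b+7 from numerator and denominator to get the reduced form.

(-5b^3+5b^2+285b-1485)/(3b^2+351)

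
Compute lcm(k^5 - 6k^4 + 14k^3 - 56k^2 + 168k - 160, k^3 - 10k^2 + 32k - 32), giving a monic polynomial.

k^6 - 10k^5 + 38k^4 - 112k^3 + 392k^2 - 832k + 640

Repeated division with remainder:
  k^5 - 6k^4 + 14k^3 - 56k^2 + 168k - 160 = (k^2 + 4k + 22)(k^3 - 10k^2 + 32k - 32) + (68k^2 - 408k + 544)
  k^3 - 10k^2 + 32k - 32 = ((1/68)k - 1/17)(68k^2 - 408k + 544) + (0)
Last nonzero remainder: 68k^2 - 408k + 544. Dividing through by 68 gives the monic gcd k^2 - 6k + 8.
Then lcm(f, g) = f·g / gcd(f, g); expanding and making the result monic gives the answer.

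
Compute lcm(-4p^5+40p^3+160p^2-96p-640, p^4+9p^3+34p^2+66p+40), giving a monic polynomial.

p^7+5p^6-6p^5-90p^4-216p^3+120p^2+896p+640

By polynomial division,
  -4p^5+40p^3+160p^2-96p-640 = (-4p+36)(p^4+9p^3+34p^2+66p+40) + (-148p^3-800p^2-2312p-2080)
  p^4+9p^3+34p^2+66p+40 = (-(1/148)p-133/5476)(-148p^3-800p^2-2312p-2080) + (-(1440/1369)p^2-(5760/1369)p-14400/1369)
  -148p^3-800p^2-2312p-2080 = ((50653/360)p+17797/90)(-(1440/1369)p^2-(5760/1369)p-14400/1369) + (0)
Last nonzero remainder: -(1440/1369)p^2-(5760/1369)p-14400/1369. Dividing through by -1440/1369 gives the monic gcd p^2+4p+10.
Then lcm(f, g) = f·g / gcd(f, g); expanding and making the result monic gives the answer.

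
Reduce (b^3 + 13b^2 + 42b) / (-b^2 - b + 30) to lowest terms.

(-b^2 - 7b)/(b - 5)

Repeated division with remainder:
  b^3 + 13b^2 + 42b = (-b - 12)(-b^2 - b + 30) + (60b + 360)
  -b^2 - b + 30 = (-(1/60)b + 1/12)(60b + 360) + (0)
Last nonzero remainder: 60b + 360. Dividing through by 60 gives the monic gcd b + 6.
Cancel b + 6 from numerator and denominator to get the reduced form.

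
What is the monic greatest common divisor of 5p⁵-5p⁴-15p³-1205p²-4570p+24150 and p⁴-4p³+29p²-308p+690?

p³+p²+34p-138

Repeated division with remainder:
  5p⁵-5p⁴-15p³-1205p²-4570p+24150 = (5p+15)(p⁴-4p³+29p²-308p+690) + (-100p³-100p²-3400p+13800)
  p⁴-4p³+29p²-308p+690 = (-(1/100)p+1/20)(-100p³-100p²-3400p+13800) + (0)
Last nonzero remainder: -100p³-100p²-3400p+13800. Dividing through by -100 gives the monic gcd p³+p²+34p-138.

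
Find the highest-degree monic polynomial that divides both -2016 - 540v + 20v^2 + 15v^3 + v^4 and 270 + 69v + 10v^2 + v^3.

By polynomial division,
  v^4 + 15v^3 + 20v^2 - 540v - 2016 = (v + 5)(v^3 + 10v^2 + 69v + 270) + (-99v^2 - 1155v - 3366)
  v^3 + 10v^2 + 69v + 270 = (-(1/99)v + 5/297)(-99v^2 - 1155v - 3366) + ((490/9)v + 980/3)
  -99v^2 - 1155v - 3366 = (-(891/490)v - 5049/490)((490/9)v + 980/3) + (0)
Last nonzero remainder: (490/9)v + 980/3. Dividing through by 490/9 gives the monic gcd v + 6.

6 + v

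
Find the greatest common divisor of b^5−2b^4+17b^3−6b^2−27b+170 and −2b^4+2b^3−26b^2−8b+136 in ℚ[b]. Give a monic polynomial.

b^3+b^2+15b+34

Repeated division with remainder:
  b^5−2b^4+17b^3−6b^2−27b+170 = (−(1/2)b+1/2)(−2b^4+2b^3−26b^2−8b+136) + (3b^3+3b^2+45b+102)
  −2b^4+2b^3−26b^2−8b+136 = (−(2/3)b+4/3)(3b^3+3b^2+45b+102) + (0)
Last nonzero remainder: 3b^3+3b^2+45b+102. Dividing through by 3 gives the monic gcd b^3+b^2+15b+34.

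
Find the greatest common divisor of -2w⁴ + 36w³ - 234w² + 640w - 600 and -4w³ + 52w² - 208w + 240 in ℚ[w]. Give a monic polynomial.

w³ - 13w² + 52w - 60

Euclidean algorithm in ℚ[w]:
  -2w⁴ + 36w³ - 234w² + 640w - 600 = ((1/2)w - 5/2)(-4w³ + 52w² - 208w + 240) + (0)
Last nonzero remainder: -4w³ + 52w² - 208w + 240. Dividing through by -4 gives the monic gcd w³ - 13w² + 52w - 60.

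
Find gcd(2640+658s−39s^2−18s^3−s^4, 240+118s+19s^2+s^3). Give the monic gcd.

By polynomial division,
  −s^4−18s^3−39s^2+658s+2640 = (−s+1)(s^3+19s^2+118s+240) + (60s^2+780s+2400)
  s^3+19s^2+118s+240 = ((1/60)s+1/10)(60s^2+780s+2400) + (0)
Last nonzero remainder: 60s^2+780s+2400. Dividing through by 60 gives the monic gcd s^2+13s+40.

40+13s+s^2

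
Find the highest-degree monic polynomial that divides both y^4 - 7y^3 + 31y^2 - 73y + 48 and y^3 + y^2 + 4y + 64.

y^2 - 3y + 16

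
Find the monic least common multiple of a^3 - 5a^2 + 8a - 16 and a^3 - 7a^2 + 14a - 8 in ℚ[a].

a^5 - 8a^4 + 25a^3 - 50a^2 + 64a - 32

Apply the Euclidean algorithm:
  a^3 - 5a^2 + 8a - 16 = (a^3 - 7a^2 + 14a - 8) + (2a^2 - 6a - 8)
  a^3 - 7a^2 + 14a - 8 = ((1/2)a - 2)(2a^2 - 6a - 8) + (6a - 24)
  2a^2 - 6a - 8 = ((1/3)a + 1/3)(6a - 24) + (0)
Last nonzero remainder: 6a - 24. Dividing through by 6 gives the monic gcd a - 4.
Then lcm(f, g) = f·g / gcd(f, g); expanding and making the result monic gives the answer.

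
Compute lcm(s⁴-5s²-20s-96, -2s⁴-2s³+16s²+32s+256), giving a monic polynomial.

s⁵+4s⁴-5s³-40s²-176s-384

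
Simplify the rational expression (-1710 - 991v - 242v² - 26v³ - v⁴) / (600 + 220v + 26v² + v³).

Repeated division with remainder:
  -v⁴ - 26v³ - 242v² - 991v - 1710 = (-v)(v³ + 26v² + 220v + 600) + (-22v² - 391v - 1710)
  v³ + 26v² + 220v + 600 = (-(1/22)v - 181/484)(-22v² - 391v - 1710) + (-(1911/484)v - 9555/242)
  -22v² - 391v - 1710 = ((10648/1911)v + 27588/637)(-(1911/484)v - 9555/242) + (0)
Last nonzero remainder: -(1911/484)v - 9555/242. Dividing through by -1911/484 gives the monic gcd v + 10.
Cancel v + 10 from numerator and denominator to get the reduced form.

(-171 - 82v - 16v² - v³)/(60 + 16v + v²)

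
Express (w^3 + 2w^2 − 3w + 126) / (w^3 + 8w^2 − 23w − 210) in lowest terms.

Apply the Euclidean algorithm:
  w^3 + 2w^2 − 3w + 126 = (w^3 + 8w^2 − 23w − 210) + (−6w^2 + 20w + 336)
  w^3 + 8w^2 − 23w − 210 = (−(1/6)w − 17/9)(−6w^2 + 20w + 336) + ((637/9)w + 1274/3)
  −6w^2 + 20w + 336 = (−(54/637)w + 72/91)((637/9)w + 1274/3) + (0)
Last nonzero remainder: (637/9)w + 1274/3. Dividing through by 637/9 gives the monic gcd w + 6.
Cancel w + 6 from numerator and denominator to get the reduced form.

(w^2 − 4w + 21)/(w^2 + 2w − 35)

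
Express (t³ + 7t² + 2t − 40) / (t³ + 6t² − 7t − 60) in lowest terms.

Apply the Euclidean algorithm:
  t³ + 7t² + 2t − 40 = (t³ + 6t² − 7t − 60) + (t² + 9t + 20)
  t³ + 6t² − 7t − 60 = (t − 3)(t² + 9t + 20) + (0)
The last nonzero remainder t² + 9t + 20 is already monic.
Cancel t² + 9t + 20 from numerator and denominator to get the reduced form.

(t − 2)/(t − 3)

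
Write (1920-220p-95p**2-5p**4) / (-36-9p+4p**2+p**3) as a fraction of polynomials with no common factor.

Apply the Euclidean algorithm:
  -5p**4-95p**2-220p+1920 = (-5p+20)(p**3+4p**2-9p-36) + (-220p**2-220p+2640)
  p**3+4p**2-9p-36 = (-(1/220)p-3/220)(-220p**2-220p+2640) + (0)
Last nonzero remainder: -220p**2-220p+2640. Dividing through by -220 gives the monic gcd p**2+p-12.
Cancel p**2+p-12 from numerator and denominator to get the reduced form.

(-160+5p-5p**2)/(3+p)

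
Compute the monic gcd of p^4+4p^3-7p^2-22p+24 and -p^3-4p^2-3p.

p+3

Apply the Euclidean algorithm:
  p^4+4p^3-7p^2-22p+24 = (-p)(-p^3-4p^2-3p) + (-10p^2-22p+24)
  -p^3-4p^2-3p = ((1/10)p+9/50)(-10p^2-22p+24) + (-(36/25)p-108/25)
  -10p^2-22p+24 = ((125/18)p-50/9)(-(36/25)p-108/25) + (0)
Last nonzero remainder: -(36/25)p-108/25. Dividing through by -36/25 gives the monic gcd p+3.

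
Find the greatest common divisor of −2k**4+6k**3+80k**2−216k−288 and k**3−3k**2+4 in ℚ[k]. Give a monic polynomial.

Euclidean algorithm in ℚ[k]:
  −2k**4+6k**3+80k**2−216k−288 = (−2k)(k**3−3k**2+4) + (80k**2−208k−288)
  k**3−3k**2+4 = ((1/80)k−1/200)(80k**2−208k−288) + ((64/25)k+64/25)
  80k**2−208k−288 = ((125/4)k−225/2)((64/25)k+64/25) + (0)
Last nonzero remainder: (64/25)k+64/25. Dividing through by 64/25 gives the monic gcd k+1.

k+1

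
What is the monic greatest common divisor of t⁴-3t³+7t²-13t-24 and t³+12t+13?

t+1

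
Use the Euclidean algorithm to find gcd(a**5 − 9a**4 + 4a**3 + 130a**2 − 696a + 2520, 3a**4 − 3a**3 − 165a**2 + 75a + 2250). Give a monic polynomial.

a**2 − a − 30

Euclidean algorithm in ℚ[a]:
  a**5 − 9a**4 + 4a**3 + 130a**2 − 696a + 2520 = ((1/3)a − 8/3)(3a**4 − 3a**3 − 165a**2 + 75a + 2250) + (51a**3 − 335a**2 − 1246a + 8520)
  3a**4 − 3a**3 − 165a**2 + 75a + 2250 = ((1/17)a + 284/867)(51a**3 − 335a**2 − 1246a + 8520) + ((15631/867)a**2 − (15631/867)a − 156310/289)
  51a**3 − 335a**2 − 1246a + 8520 = ((44217/15631)a − 246228/15631)((15631/867)a**2 − (15631/867)a − 156310/289) + (0)
Last nonzero remainder: (15631/867)a**2 − (15631/867)a − 156310/289. Dividing through by 15631/867 gives the monic gcd a**2 − a − 30.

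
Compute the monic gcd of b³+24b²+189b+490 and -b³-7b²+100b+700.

b²+17b+70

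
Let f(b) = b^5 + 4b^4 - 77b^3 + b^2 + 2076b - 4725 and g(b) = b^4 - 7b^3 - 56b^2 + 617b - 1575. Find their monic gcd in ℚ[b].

b^3 - 56b + 225

Euclidean algorithm in ℚ[b]:
  b^5 + 4b^4 - 77b^3 + b^2 + 2076b - 4725 = (b + 11)(b^4 - 7b^3 - 56b^2 + 617b - 1575) + (56b^3 - 3136b + 12600)
  b^4 - 7b^3 - 56b^2 + 617b - 1575 = ((1/56)b - 1/8)(56b^3 - 3136b + 12600) + (0)
Last nonzero remainder: 56b^3 - 3136b + 12600. Dividing through by 56 gives the monic gcd b^3 - 56b + 225.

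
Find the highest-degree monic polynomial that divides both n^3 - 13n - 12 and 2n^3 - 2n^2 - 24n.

Euclidean algorithm in ℚ[n]:
  n^3 - 13n - 12 = (1/2)(2n^3 - 2n^2 - 24n) + (n^2 - n - 12)
  2n^3 - 2n^2 - 24n = (2n)(n^2 - n - 12) + (0)
The last nonzero remainder n^2 - n - 12 is already monic.

n^2 - n - 12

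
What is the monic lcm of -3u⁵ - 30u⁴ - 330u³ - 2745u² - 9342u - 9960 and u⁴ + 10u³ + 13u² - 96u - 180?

Repeated division with remainder:
  -3u⁵ - 30u⁴ - 330u³ - 2745u² - 9342u - 9960 = (-3u)(u⁴ + 10u³ + 13u² - 96u - 180) + (-291u³ - 3033u² - 9882u - 9960)
  u⁴ + 10u³ + 13u² - 96u - 180 = (-(1/291)u + 41/28227)(-291u³ - 3033u² - 9882u - 9960) + (-(155750/9409)u² - (1090250/9409)u - 1557500/9409)
  -291u³ - 3033u² - 9882u - 9960 = ((2738019/155750)u + 4685682/77875)(-(155750/9409)u² - (1090250/9409)u - 1557500/9409) + (0)
Last nonzero remainder: -(155750/9409)u² - (1090250/9409)u - 1557500/9409. Dividing through by -155750/9409 gives the monic gcd u² + 7u + 10.
Then lcm(f, g) = f·g / gcd(f, g); expanding and making the result monic gives the answer.

u⁷ + 13u⁶ + 122u⁵ + 1065u⁴ + 3879u³ - 3808u² - 46092u - 59760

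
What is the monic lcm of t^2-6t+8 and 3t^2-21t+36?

t^3-9t^2+26t-24

Repeated division with remainder:
  t^2-6t+8 = (1/3)(3t^2-21t+36) + (t-4)
  3t^2-21t+36 = (3t-9)(t-4) + (0)
The last nonzero remainder t-4 is already monic.
Then lcm(f, g) = f·g / gcd(f, g); expanding and making the result monic gives the answer.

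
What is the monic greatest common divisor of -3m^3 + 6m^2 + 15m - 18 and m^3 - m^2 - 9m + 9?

Repeated division with remainder:
  -3m^3 + 6m^2 + 15m - 18 = (-3)(m^3 - m^2 - 9m + 9) + (3m^2 - 12m + 9)
  m^3 - m^2 - 9m + 9 = ((1/3)m + 1)(3m^2 - 12m + 9) + (0)
Last nonzero remainder: 3m^2 - 12m + 9. Dividing through by 3 gives the monic gcd m^2 - 4m + 3.

m^2 - 4m + 3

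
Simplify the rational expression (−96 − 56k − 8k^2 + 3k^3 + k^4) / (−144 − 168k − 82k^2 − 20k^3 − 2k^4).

(4 − k)/(6 + 2k)

By polynomial division,
  k^4 + 3k^3 − 8k^2 − 56k − 96 = (−1/2)(−2k^4 − 20k^3 − 82k^2 − 168k − 144) + (−7k^3 − 49k^2 − 140k − 168)
  −2k^4 − 20k^3 − 82k^2 − 168k − 144 = ((2/7)k + 6/7)(−7k^3 − 49k^2 − 140k − 168) + (0)
Last nonzero remainder: −7k^3 − 49k^2 − 140k − 168. Dividing through by −7 gives the monic gcd k^3 + 7k^2 + 20k + 24.
Cancel k^3 + 7k^2 + 20k + 24 from numerator and denominator to get the reduced form.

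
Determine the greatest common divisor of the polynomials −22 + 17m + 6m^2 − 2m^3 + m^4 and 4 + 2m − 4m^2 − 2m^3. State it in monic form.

−2 + m + m^2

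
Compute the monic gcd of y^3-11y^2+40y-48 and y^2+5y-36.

Apply the Euclidean algorithm:
  y^3-11y^2+40y-48 = (y-16)(y^2+5y-36) + (156y-624)
  y^2+5y-36 = ((1/156)y+3/52)(156y-624) + (0)
Last nonzero remainder: 156y-624. Dividing through by 156 gives the monic gcd y-4.

y-4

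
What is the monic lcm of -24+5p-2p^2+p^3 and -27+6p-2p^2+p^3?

-216+21p-37p^2+12p^3-p^4+p^5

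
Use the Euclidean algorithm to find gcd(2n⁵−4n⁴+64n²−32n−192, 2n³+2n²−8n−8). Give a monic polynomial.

Repeated division with remainder:
  2n⁵−4n⁴+64n²−32n−192 = (n²−3n+7)(2n³+2n²−8n−8) + (34n²−136)
  2n³+2n²−8n−8 = ((1/17)n+1/17)(34n²−136) + (0)
Last nonzero remainder: 34n²−136. Dividing through by 34 gives the monic gcd n²−4.

n²−4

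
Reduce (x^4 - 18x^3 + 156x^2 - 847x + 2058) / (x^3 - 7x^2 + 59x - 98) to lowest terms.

Repeated division with remainder:
  x^4 - 18x^3 + 156x^2 - 847x + 2058 = (x - 11)(x^3 - 7x^2 + 59x - 98) + (20x^2 - 100x + 980)
  x^3 - 7x^2 + 59x - 98 = ((1/20)x - 1/10)(20x^2 - 100x + 980) + (0)
Last nonzero remainder: 20x^2 - 100x + 980. Dividing through by 20 gives the monic gcd x^2 - 5x + 49.
Cancel x^2 - 5x + 49 from numerator and denominator to get the reduced form.

(x^2 - 13x + 42)/(x - 2)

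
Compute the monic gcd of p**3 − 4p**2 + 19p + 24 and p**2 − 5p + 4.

1

Euclidean algorithm in ℚ[p]:
  p**3 − 4p**2 + 19p + 24 = (p + 1)(p**2 − 5p + 4) + (20p + 20)
  p**2 − 5p + 4 = ((1/20)p − 3/10)(20p + 20) + (10)
  20p + 20 = (2p + 2)(10) + (0)
The last nonzero remainder is the constant 10, so the polynomials are coprime and gcd = 1.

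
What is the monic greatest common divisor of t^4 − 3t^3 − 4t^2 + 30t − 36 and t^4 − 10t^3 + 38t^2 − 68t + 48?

t^3 − 6t^2 + 14t − 12

Repeated division with remainder:
  t^4 − 3t^3 − 4t^2 + 30t − 36 = (t^4 − 10t^3 + 38t^2 − 68t + 48) + (7t^3 − 42t^2 + 98t − 84)
  t^4 − 10t^3 + 38t^2 − 68t + 48 = ((1/7)t − 4/7)(7t^3 − 42t^2 + 98t − 84) + (0)
Last nonzero remainder: 7t^3 − 42t^2 + 98t − 84. Dividing through by 7 gives the monic gcd t^3 − 6t^2 + 14t − 12.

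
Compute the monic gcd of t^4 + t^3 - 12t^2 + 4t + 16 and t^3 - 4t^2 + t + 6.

t^2 - t - 2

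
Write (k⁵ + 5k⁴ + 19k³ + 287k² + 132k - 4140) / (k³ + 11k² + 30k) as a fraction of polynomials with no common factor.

(k³ - 6k² + 55k - 138)/(k)

Repeated division with remainder:
  k⁵ + 5k⁴ + 19k³ + 287k² + 132k - 4140 = (k² - 6k + 55)(k³ + 11k² + 30k) + (-138k² - 1518k - 4140)
  k³ + 11k² + 30k = (-(1/138)k)(-138k² - 1518k - 4140) + (0)
Last nonzero remainder: -138k² - 1518k - 4140. Dividing through by -138 gives the monic gcd k² + 11k + 30.
Cancel k² + 11k + 30 from numerator and denominator to get the reduced form.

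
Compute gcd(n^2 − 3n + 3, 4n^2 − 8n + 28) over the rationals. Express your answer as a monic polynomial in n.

1

Euclidean algorithm in ℚ[n]:
  n^2 − 3n + 3 = (1/4)(4n^2 − 8n + 28) + (−n − 4)
  4n^2 − 8n + 28 = (−4n + 24)(−n − 4) + (124)
  −n − 4 = (−(1/124)n − 1/31)(124) + (0)
The last nonzero remainder is the constant 124, so the polynomials are coprime and gcd = 1.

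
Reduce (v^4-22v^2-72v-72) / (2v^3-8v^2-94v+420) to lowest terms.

(v^3+6v^2+14v+12)/(2v^2+4v-70)

Euclidean algorithm in ℚ[v]:
  v^4-22v^2-72v-72 = ((1/2)v+2)(2v^3-8v^2-94v+420) + (41v^2-94v-912)
  2v^3-8v^2-94v+420 = ((2/41)v-140/1681)(41v^2-94v-912) + (-(96390/1681)v+578340/1681)
  41v^2-94v-912 = (-(68921/96390)v-127756/48195)(-(96390/1681)v+578340/1681) + (0)
Last nonzero remainder: -(96390/1681)v+578340/1681. Dividing through by -96390/1681 gives the monic gcd v-6.
Cancel v-6 from numerator and denominator to get the reduced form.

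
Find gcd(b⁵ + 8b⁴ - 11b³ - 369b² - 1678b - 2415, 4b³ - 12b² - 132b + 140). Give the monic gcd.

b² - 2b - 35

Repeated division with remainder:
  b⁵ + 8b⁴ - 11b³ - 369b² - 1678b - 2415 = ((1/4)b² + (11/4)b + 55/4)(4b³ - 12b² - 132b + 140) + (124b² - 248b - 4340)
  4b³ - 12b² - 132b + 140 = ((1/31)b - 1/31)(124b² - 248b - 4340) + (0)
Last nonzero remainder: 124b² - 248b - 4340. Dividing through by 124 gives the monic gcd b² - 2b - 35.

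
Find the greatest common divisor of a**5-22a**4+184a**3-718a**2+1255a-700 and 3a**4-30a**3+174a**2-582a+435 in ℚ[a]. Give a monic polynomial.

a**2-6a+5

By polynomial division,
  a**5-22a**4+184a**3-718a**2+1255a-700 = ((1/3)a-4)(3a**4-30a**3+174a**2-582a+435) + (6a**3+172a**2-1218a+1040)
  3a**4-30a**3+174a**2-582a+435 = ((1/2)a-58/3)(6a**3+172a**2-1218a+1040) + ((12325/3)a**2-24650a+61625/3)
  6a**3+172a**2-1218a+1040 = ((18/12325)a+624/12325)((12325/3)a**2-24650a+61625/3) + (0)
Last nonzero remainder: (12325/3)a**2-24650a+61625/3. Dividing through by 12325/3 gives the monic gcd a**2-6a+5.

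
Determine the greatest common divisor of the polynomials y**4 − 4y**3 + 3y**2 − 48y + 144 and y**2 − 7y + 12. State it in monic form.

y**2 − 7y + 12

By polynomial division,
  y**4 − 4y**3 + 3y**2 − 48y + 144 = (y**2 + 3y + 12)(y**2 − 7y + 12) + (0)
The last nonzero remainder y**2 − 7y + 12 is already monic.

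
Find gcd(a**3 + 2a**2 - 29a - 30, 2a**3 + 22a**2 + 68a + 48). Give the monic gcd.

Apply the Euclidean algorithm:
  a**3 + 2a**2 - 29a - 30 = (1/2)(2a**3 + 22a**2 + 68a + 48) + (-9a**2 - 63a - 54)
  2a**3 + 22a**2 + 68a + 48 = (-(2/9)a - 8/9)(-9a**2 - 63a - 54) + (0)
Last nonzero remainder: -9a**2 - 63a - 54. Dividing through by -9 gives the monic gcd a**2 + 7a + 6.

a**2 + 7a + 6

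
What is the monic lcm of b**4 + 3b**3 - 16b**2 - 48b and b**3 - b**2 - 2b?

b**6 + 2b**5 - 21b**4 - 38b**3 + 80b**2 + 96b

Repeated division with remainder:
  b**4 + 3b**3 - 16b**2 - 48b = (b + 4)(b**3 - b**2 - 2b) + (-10b**2 - 40b)
  b**3 - b**2 - 2b = (-(1/10)b + 1/2)(-10b**2 - 40b) + (18b)
  -10b**2 - 40b = (-(5/9)b - 20/9)(18b) + (0)
Last nonzero remainder: 18b. Dividing through by 18 gives the monic gcd b.
Then lcm(f, g) = f·g / gcd(f, g); expanding and making the result monic gives the answer.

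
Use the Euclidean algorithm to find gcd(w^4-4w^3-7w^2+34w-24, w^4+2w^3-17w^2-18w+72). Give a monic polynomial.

w^2+w-6

Apply the Euclidean algorithm:
  w^4-4w^3-7w^2+34w-24 = (w^4+2w^3-17w^2-18w+72) + (-6w^3+10w^2+52w-96)
  w^4+2w^3-17w^2-18w+72 = (-(1/6)w-11/18)(-6w^3+10w^2+52w-96) + (-(20/9)w^2-(20/9)w+40/3)
  -6w^3+10w^2+52w-96 = ((27/10)w-36/5)(-(20/9)w^2-(20/9)w+40/3) + (0)
Last nonzero remainder: -(20/9)w^2-(20/9)w+40/3. Dividing through by -20/9 gives the monic gcd w^2+w-6.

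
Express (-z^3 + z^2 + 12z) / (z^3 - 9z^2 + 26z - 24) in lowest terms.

(-z^2 - 3z)/(z^2 - 5z + 6)

By polynomial division,
  -z^3 + z^2 + 12z = (-1)(z^3 - 9z^2 + 26z - 24) + (-8z^2 + 38z - 24)
  z^3 - 9z^2 + 26z - 24 = (-(1/8)z + 17/32)(-8z^2 + 38z - 24) + ((45/16)z - 45/4)
  -8z^2 + 38z - 24 = (-(128/45)z + 32/15)((45/16)z - 45/4) + (0)
Last nonzero remainder: (45/16)z - 45/4. Dividing through by 45/16 gives the monic gcd z - 4.
Cancel z - 4 from numerator and denominator to get the reduced form.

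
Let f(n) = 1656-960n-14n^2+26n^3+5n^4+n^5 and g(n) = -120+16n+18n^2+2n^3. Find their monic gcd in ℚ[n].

-12+4n+n^2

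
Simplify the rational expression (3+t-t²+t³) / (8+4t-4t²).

Euclidean algorithm in ℚ[t]:
  t³-t²+t+3 = (-(1/4)t)(-4t²+4t+8) + (3t+3)
  -4t²+4t+8 = (-(4/3)t+8/3)(3t+3) + (0)
Last nonzero remainder: 3t+3. Dividing through by 3 gives the monic gcd t+1.
Cancel t+1 from numerator and denominator to get the reduced form.

(-3+2t-t²)/(-8+4t)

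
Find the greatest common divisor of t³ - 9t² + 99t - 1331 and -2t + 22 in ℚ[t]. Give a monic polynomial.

Euclidean algorithm in ℚ[t]:
  t³ - 9t² + 99t - 1331 = (-(1/2)t² - t - 121/2)(-2t + 22) + (0)
Last nonzero remainder: -2t + 22. Dividing through by -2 gives the monic gcd t - 11.

t - 11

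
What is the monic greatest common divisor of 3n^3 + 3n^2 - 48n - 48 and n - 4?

n - 4

By polynomial division,
  3n^3 + 3n^2 - 48n - 48 = (3n^2 + 15n + 12)(n - 4) + (0)
The last nonzero remainder n - 4 is already monic.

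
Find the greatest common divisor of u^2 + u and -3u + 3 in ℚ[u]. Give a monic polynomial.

1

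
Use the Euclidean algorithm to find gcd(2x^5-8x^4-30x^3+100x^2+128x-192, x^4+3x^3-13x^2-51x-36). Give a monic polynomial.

Repeated division with remainder:
  2x^5-8x^4-30x^3+100x^2+128x-192 = (2x-14)(x^4+3x^3-13x^2-51x-36) + (38x^3+20x^2-514x-696)
  x^4+3x^3-13x^2-51x-36 = ((1/38)x+47/722)(38x^3+20x^2-514x-696) + (-(280/361)x^2+(280/361)x+3360/361)
  38x^3+20x^2-514x-696 = (-(6859/140)x-10469/140)(-(280/361)x^2+(280/361)x+3360/361) + (0)
Last nonzero remainder: -(280/361)x^2+(280/361)x+3360/361. Dividing through by -280/361 gives the monic gcd x^2-x-12.

x^2-x-12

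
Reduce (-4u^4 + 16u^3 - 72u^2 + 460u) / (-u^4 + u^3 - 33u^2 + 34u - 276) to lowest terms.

(4u^2 - 20u)/(u^2 - 2u + 12)

Euclidean algorithm in ℚ[u]:
  -4u^4 + 16u^3 - 72u^2 + 460u = (4)(-u^4 + u^3 - 33u^2 + 34u - 276) + (12u^3 + 60u^2 + 324u + 1104)
  -u^4 + u^3 - 33u^2 + 34u - 276 = (-(1/12)u + 1/2)(12u^3 + 60u^2 + 324u + 1104) + (-36u^2 - 36u - 828)
  12u^3 + 60u^2 + 324u + 1104 = (-(1/3)u - 4/3)(-36u^2 - 36u - 828) + (0)
Last nonzero remainder: -36u^2 - 36u - 828. Dividing through by -36 gives the monic gcd u^2 + u + 23.
Cancel u^2 + u + 23 from numerator and denominator to get the reduced form.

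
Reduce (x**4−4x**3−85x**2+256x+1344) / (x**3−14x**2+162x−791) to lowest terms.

Apply the Euclidean algorithm:
  x**4−4x**3−85x**2+256x+1344 = (x+10)(x**3−14x**2+162x−791) + (−107x**2−573x+9254)
  x**3−14x**2+162x−791 = (−(1/107)x+2071/11449)(−107x**2−573x+9254) + ((4031599/11449)x−28221193/11449)
  −107x**2−573x+9254 = (−(1225043/4031599)x−15135578/4031599)((4031599/11449)x−28221193/11449) + (0)
Last nonzero remainder: (4031599/11449)x−28221193/11449. Dividing through by 4031599/11449 gives the monic gcd x−7.
Cancel x−7 from numerator and denominator to get the reduced form.

(x**3+3x**2−64x−192)/(x**2−7x+113)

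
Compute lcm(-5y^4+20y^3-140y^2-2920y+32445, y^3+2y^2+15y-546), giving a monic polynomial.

Euclidean algorithm in ℚ[y]:
  -5y^4+20y^3-140y^2-2920y+32445 = (-5y+30)(y^3+2y^2+15y-546) + (-125y^2-6100y+48825)
  y^3+2y^2+15y-546 = (-(1/125)y+234/625)(-125y^2-6100y+48825) + ((67236/25)y-470652/25)
  -125y^2-6100y+48825 = (-(3125/67236)y-58125/22412)((67236/25)y-470652/25) + (0)
Last nonzero remainder: (67236/25)y-470652/25. Dividing through by 67236/25 gives the monic gcd y-7.
Then lcm(f, g) = f·g / gcd(f, g); expanding and making the result monic gives the answer.

y^6+5y^5+70y^4+524y^3+951y^2-12849y-506142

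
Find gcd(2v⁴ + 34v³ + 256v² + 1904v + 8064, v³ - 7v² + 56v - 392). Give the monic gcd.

Apply the Euclidean algorithm:
  2v⁴ + 34v³ + 256v² + 1904v + 8064 = (2v + 48)(v³ - 7v² + 56v - 392) + (480v² + 26880)
  v³ - 7v² + 56v - 392 = ((1/480)v - 7/480)(480v² + 26880) + (0)
Last nonzero remainder: 480v² + 26880. Dividing through by 480 gives the monic gcd v² + 56.

v² + 56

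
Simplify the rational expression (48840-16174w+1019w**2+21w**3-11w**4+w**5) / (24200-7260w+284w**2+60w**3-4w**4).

(444-143w+12w**2-w**3)/(220-64w+4w**2)

Repeated division with remainder:
  w**5-11w**4+21w**3+1019w**2-16174w+48840 = (-(1/4)w-1)(-4w**4+60w**3+284w**2-7260w+24200) + (152w**3-512w**2-17384w+73040)
  -4w**4+60w**3+284w**2-7260w+24200 = (-(1/38)w+221/722)(152w**3-512w**2-17384w+73040) + (-(6048/361)w**2-(6048/361)w+665280/361)
  152w**3-512w**2-17384w+73040 = (-(6859/756)w+29963/756)(-(6048/361)w**2-(6048/361)w+665280/361) + (0)
Last nonzero remainder: -(6048/361)w**2-(6048/361)w+665280/361. Dividing through by -6048/361 gives the monic gcd w**2+w-110.
Cancel w**2+w-110 from numerator and denominator to get the reduced form.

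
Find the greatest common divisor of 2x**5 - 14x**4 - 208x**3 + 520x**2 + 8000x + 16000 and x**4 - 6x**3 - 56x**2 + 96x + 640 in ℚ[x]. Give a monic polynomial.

Euclidean algorithm in ℚ[x]:
  2x**5 - 14x**4 - 208x**3 + 520x**2 + 8000x + 16000 = (2x - 2)(x**4 - 6x**3 - 56x**2 + 96x + 640) + (-108x**3 + 216x**2 + 6912x + 17280)
  x**4 - 6x**3 - 56x**2 + 96x + 640 = (-(1/108)x + 1/27)(-108x**3 + 216x**2 + 6912x + 17280) + (0)
Last nonzero remainder: -108x**3 + 216x**2 + 6912x + 17280. Dividing through by -108 gives the monic gcd x**3 - 2x**2 - 64x - 160.

x**3 - 2x**2 - 64x - 160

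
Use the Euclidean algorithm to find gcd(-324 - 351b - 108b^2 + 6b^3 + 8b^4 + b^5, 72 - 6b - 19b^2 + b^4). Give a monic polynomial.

Euclidean algorithm in ℚ[b]:
  b^5 + 8b^4 + 6b^3 - 108b^2 - 351b - 324 = (b + 8)(b^4 - 19b^2 - 6b + 72) + (25b^3 + 50b^2 - 375b - 900)
  b^4 - 19b^2 - 6b + 72 = ((1/25)b - 2/25)(25b^3 + 50b^2 - 375b - 900) + (0)
Last nonzero remainder: 25b^3 + 50b^2 - 375b - 900. Dividing through by 25 gives the monic gcd b^3 + 2b^2 - 15b - 36.

-36 - 15b + 2b^2 + b^3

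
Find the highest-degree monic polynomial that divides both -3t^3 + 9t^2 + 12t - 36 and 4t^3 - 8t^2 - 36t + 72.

t^2 - 5t + 6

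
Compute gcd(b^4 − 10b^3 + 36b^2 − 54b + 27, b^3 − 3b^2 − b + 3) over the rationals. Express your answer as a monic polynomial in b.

b^2 − 4b + 3

Repeated division with remainder:
  b^4 − 10b^3 + 36b^2 − 54b + 27 = (b − 7)(b^3 − 3b^2 − b + 3) + (16b^2 − 64b + 48)
  b^3 − 3b^2 − b + 3 = ((1/16)b + 1/16)(16b^2 − 64b + 48) + (0)
Last nonzero remainder: 16b^2 − 64b + 48. Dividing through by 16 gives the monic gcd b^2 − 4b + 3.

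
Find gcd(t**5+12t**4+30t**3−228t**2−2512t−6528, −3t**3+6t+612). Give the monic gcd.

Euclidean algorithm in ℚ[t]:
  t**5+12t**4+30t**3−228t**2−2512t−6528 = (−(1/3)t**2−4t−32/3)(−3t**3+6t+612) + (0)
Last nonzero remainder: −3t**3+6t+612. Dividing through by −3 gives the monic gcd t**3−2t−204.

t**3−2t−204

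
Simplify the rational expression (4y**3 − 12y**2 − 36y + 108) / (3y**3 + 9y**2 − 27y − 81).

(4y − 12)/(3y + 9)

Euclidean algorithm in ℚ[y]:
  4y**3 − 12y**2 − 36y + 108 = (4/3)(3y**3 + 9y**2 − 27y − 81) + (−24y**2 + 216)
  3y**3 + 9y**2 − 27y − 81 = (−(1/8)y − 3/8)(−24y**2 + 216) + (0)
Last nonzero remainder: −24y**2 + 216. Dividing through by −24 gives the monic gcd y**2 − 9.
Cancel y**2 − 9 from numerator and denominator to get the reduced form.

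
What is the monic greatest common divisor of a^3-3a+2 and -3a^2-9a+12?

Euclidean algorithm in ℚ[a]:
  a^3-3a+2 = (-(1/3)a+1)(-3a^2-9a+12) + (10a-10)
  -3a^2-9a+12 = (-(3/10)a-6/5)(10a-10) + (0)
Last nonzero remainder: 10a-10. Dividing through by 10 gives the monic gcd a-1.

a-1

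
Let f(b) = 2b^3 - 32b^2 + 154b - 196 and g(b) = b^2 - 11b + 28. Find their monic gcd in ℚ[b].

Repeated division with remainder:
  2b^3 - 32b^2 + 154b - 196 = (2b - 10)(b^2 - 11b + 28) + (-12b + 84)
  b^2 - 11b + 28 = (-(1/12)b + 1/3)(-12b + 84) + (0)
Last nonzero remainder: -12b + 84. Dividing through by -12 gives the monic gcd b - 7.

b - 7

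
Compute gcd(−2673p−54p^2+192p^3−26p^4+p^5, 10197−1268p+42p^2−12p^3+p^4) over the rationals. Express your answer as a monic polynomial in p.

99−20p+p^2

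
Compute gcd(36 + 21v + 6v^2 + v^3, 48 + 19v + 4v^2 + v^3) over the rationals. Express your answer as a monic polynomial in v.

3 + v

By polynomial division,
  v^3 + 6v^2 + 21v + 36 = (v^3 + 4v^2 + 19v + 48) + (2v^2 + 2v - 12)
  v^3 + 4v^2 + 19v + 48 = ((1/2)v + 3/2)(2v^2 + 2v - 12) + (22v + 66)
  2v^2 + 2v - 12 = ((1/11)v - 2/11)(22v + 66) + (0)
Last nonzero remainder: 22v + 66. Dividing through by 22 gives the monic gcd v + 3.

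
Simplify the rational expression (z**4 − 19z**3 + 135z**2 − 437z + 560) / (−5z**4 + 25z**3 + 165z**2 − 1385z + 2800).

(−z + 7)/(5z + 35)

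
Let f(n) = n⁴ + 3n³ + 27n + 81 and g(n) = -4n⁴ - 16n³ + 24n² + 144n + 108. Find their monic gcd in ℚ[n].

n² + 6n + 9

Repeated division with remainder:
  n⁴ + 3n³ + 27n + 81 = (-1/4)(-4n⁴ - 16n³ + 24n² + 144n + 108) + (-n³ + 6n² + 63n + 108)
  -4n⁴ - 16n³ + 24n² + 144n + 108 = (4n + 40)(-n³ + 6n² + 63n + 108) + (-468n² - 2808n - 4212)
  -n³ + 6n² + 63n + 108 = ((1/468)n - 1/39)(-468n² - 2808n - 4212) + (0)
Last nonzero remainder: -468n² - 2808n - 4212. Dividing through by -468 gives the monic gcd n² + 6n + 9.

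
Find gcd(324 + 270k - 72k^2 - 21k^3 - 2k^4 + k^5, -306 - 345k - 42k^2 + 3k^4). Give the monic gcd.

Apply the Euclidean algorithm:
  k^5 - 2k^4 - 21k^3 - 72k^2 + 270k + 324 = ((1/3)k - 2/3)(3k^4 - 42k^2 - 345k - 306) + (-7k^3 + 15k^2 + 142k + 120)
  3k^4 - 42k^2 - 345k - 306 = (-(3/7)k - 45/49)(-7k^3 + 15k^2 + 142k + 120) + ((1599/49)k^2 - (7995/49)k - 9594/49)
  -7k^3 + 15k^2 + 142k + 120 = (-(343/1599)k - 980/1599)((1599/49)k^2 - (7995/49)k - 9594/49) + (0)
Last nonzero remainder: (1599/49)k^2 - (7995/49)k - 9594/49. Dividing through by 1599/49 gives the monic gcd k^2 - 5k - 6.

-6 - 5k + k^2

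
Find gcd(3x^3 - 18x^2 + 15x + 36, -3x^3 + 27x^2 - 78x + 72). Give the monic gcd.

x^2 - 7x + 12

Repeated division with remainder:
  3x^3 - 18x^2 + 15x + 36 = (-1)(-3x^3 + 27x^2 - 78x + 72) + (9x^2 - 63x + 108)
  -3x^3 + 27x^2 - 78x + 72 = (-(1/3)x + 2/3)(9x^2 - 63x + 108) + (0)
Last nonzero remainder: 9x^2 - 63x + 108. Dividing through by 9 gives the monic gcd x^2 - 7x + 12.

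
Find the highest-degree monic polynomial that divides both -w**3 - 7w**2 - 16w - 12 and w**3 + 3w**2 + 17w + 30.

Euclidean algorithm in ℚ[w]:
  -w**3 - 7w**2 - 16w - 12 = (-1)(w**3 + 3w**2 + 17w + 30) + (-4w**2 + w + 18)
  w**3 + 3w**2 + 17w + 30 = (-(1/4)w - 13/16)(-4w**2 + w + 18) + ((357/16)w + 357/8)
  -4w**2 + w + 18 = (-(64/357)w + 48/119)((357/16)w + 357/8) + (0)
Last nonzero remainder: (357/16)w + 357/8. Dividing through by 357/16 gives the monic gcd w + 2.

w + 2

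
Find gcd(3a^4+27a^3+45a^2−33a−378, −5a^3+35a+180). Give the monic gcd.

Euclidean algorithm in ℚ[a]:
  3a^4+27a^3+45a^2−33a−378 = (−(3/5)a−27/5)(−5a^3+35a+180) + (66a^2+264a+594)
  −5a^3+35a+180 = (−(5/66)a+10/33)(66a^2+264a+594) + (0)
Last nonzero remainder: 66a^2+264a+594. Dividing through by 66 gives the monic gcd a^2+4a+9.

a^2+4a+9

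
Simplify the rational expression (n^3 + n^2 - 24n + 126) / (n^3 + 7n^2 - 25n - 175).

(n^2 - 6n + 18)/(n^2 - 25)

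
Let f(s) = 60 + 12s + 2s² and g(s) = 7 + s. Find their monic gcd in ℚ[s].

1

Repeated division with remainder:
  2s² + 12s + 60 = (2s - 2)(s + 7) + (74)
  s + 7 = ((1/74)s + 7/74)(74) + (0)
The last nonzero remainder is the constant 74, so the polynomials are coprime and gcd = 1.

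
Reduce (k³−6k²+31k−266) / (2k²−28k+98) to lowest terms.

(k²+k+38)/(2k−14)

Euclidean algorithm in ℚ[k]:
  k³−6k²+31k−266 = ((1/2)k+4)(2k²−28k+98) + (94k−658)
  2k²−28k+98 = ((1/47)k−7/47)(94k−658) + (0)
Last nonzero remainder: 94k−658. Dividing through by 94 gives the monic gcd k−7.
Cancel k−7 from numerator and denominator to get the reduced form.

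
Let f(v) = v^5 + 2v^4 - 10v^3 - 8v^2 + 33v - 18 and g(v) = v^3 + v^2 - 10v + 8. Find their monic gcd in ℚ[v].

v^2 - 3v + 2

Euclidean algorithm in ℚ[v]:
  v^5 + 2v^4 - 10v^3 - 8v^2 + 33v - 18 = (v^2 + v - 1)(v^3 + v^2 - 10v + 8) + (-5v^2 + 15v - 10)
  v^3 + v^2 - 10v + 8 = (-(1/5)v - 4/5)(-5v^2 + 15v - 10) + (0)
Last nonzero remainder: -5v^2 + 15v - 10. Dividing through by -5 gives the monic gcd v^2 - 3v + 2.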